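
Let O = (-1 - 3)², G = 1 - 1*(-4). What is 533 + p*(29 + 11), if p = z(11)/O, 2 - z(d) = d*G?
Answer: 801/2 ≈ 400.50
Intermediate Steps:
G = 5 (G = 1 + 4 = 5)
O = 16 (O = (-4)² = 16)
z(d) = 2 - 5*d (z(d) = 2 - d*5 = 2 - 5*d)
p = -53/16 (p = (2 - 5*11)/16 = (2 - 55)*(1/16) = -53*1/16 = -53/16 ≈ -3.3125)
533 + p*(29 + 11) = 533 - 53*(29 + 11)/16 = 533 - 53/16*40 = 533 - 265/2 = 801/2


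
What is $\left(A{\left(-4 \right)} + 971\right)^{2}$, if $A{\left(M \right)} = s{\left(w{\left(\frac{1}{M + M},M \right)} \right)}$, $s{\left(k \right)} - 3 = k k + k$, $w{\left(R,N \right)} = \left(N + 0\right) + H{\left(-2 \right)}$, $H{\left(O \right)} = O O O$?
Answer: $1223236$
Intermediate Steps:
$H{\left(O \right)} = O^{3}$ ($H{\left(O \right)} = O^{2} O = O^{3}$)
$w{\left(R,N \right)} = -8 + N$ ($w{\left(R,N \right)} = \left(N + 0\right) + \left(-2\right)^{3} = N - 8 = -8 + N$)
$s{\left(k \right)} = 3 + k + k^{2}$ ($s{\left(k \right)} = 3 + \left(k k + k\right) = 3 + \left(k^{2} + k\right) = 3 + \left(k + k^{2}\right) = 3 + k + k^{2}$)
$A{\left(M \right)} = -5 + M + \left(-8 + M\right)^{2}$ ($A{\left(M \right)} = 3 + \left(-8 + M\right) + \left(-8 + M\right)^{2} = -5 + M + \left(-8 + M\right)^{2}$)
$\left(A{\left(-4 \right)} + 971\right)^{2} = \left(\left(-5 - 4 + \left(-8 - 4\right)^{2}\right) + 971\right)^{2} = \left(\left(-5 - 4 + \left(-12\right)^{2}\right) + 971\right)^{2} = \left(\left(-5 - 4 + 144\right) + 971\right)^{2} = \left(135 + 971\right)^{2} = 1106^{2} = 1223236$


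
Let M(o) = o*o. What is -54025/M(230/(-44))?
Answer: -1045924/529 ≈ -1977.2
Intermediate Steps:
M(o) = o**2
-54025/M(230/(-44)) = -54025/((230/(-44))**2) = -54025/((230*(-1/44))**2) = -54025/((-115/22)**2) = -54025/13225/484 = -54025*484/13225 = -1045924/529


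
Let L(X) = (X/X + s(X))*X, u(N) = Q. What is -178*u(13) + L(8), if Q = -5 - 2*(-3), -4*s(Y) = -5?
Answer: -160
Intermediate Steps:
s(Y) = 5/4 (s(Y) = -¼*(-5) = 5/4)
Q = 1 (Q = -5 + 6 = 1)
u(N) = 1
L(X) = 9*X/4 (L(X) = (X/X + 5/4)*X = (1 + 5/4)*X = 9*X/4)
-178*u(13) + L(8) = -178*1 + (9/4)*8 = -178 + 18 = -160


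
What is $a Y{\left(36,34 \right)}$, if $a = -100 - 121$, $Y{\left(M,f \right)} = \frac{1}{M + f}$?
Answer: $- \frac{221}{70} \approx -3.1571$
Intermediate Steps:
$a = -221$
$a Y{\left(36,34 \right)} = - \frac{221}{36 + 34} = - \frac{221}{70}$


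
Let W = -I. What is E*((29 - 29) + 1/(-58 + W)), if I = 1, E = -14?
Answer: 14/59 ≈ 0.23729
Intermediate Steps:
W = -1 (W = -1*1 = -1)
E*((29 - 29) + 1/(-58 + W)) = -14*((29 - 29) + 1/(-58 - 1)) = -14*(0 + 1/(-59)) = -14*(0 - 1/59) = -14*(-1/59) = 14/59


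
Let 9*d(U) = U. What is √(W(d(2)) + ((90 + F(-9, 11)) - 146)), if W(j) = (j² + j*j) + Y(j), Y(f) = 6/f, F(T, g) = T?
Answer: I*√3070/9 ≈ 6.1564*I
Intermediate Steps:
d(U) = U/9
W(j) = 2*j² + 6/j (W(j) = (j² + j*j) + 6/j = (j² + j²) + 6/j = 2*j² + 6/j)
√(W(d(2)) + ((90 + F(-9, 11)) - 146)) = √(2*(3 + ((⅑)*2)³)/(((⅑)*2)) + ((90 - 9) - 146)) = √(2*(3 + (2/9)³)/(2/9) + (81 - 146)) = √(2*(9/2)*(3 + 8/729) - 65) = √(2*(9/2)*(2195/729) - 65) = √(2195/81 - 65) = √(-3070/81) = I*√3070/9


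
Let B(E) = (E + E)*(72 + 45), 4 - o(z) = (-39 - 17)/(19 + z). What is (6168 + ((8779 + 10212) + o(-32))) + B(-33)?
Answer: 226677/13 ≈ 17437.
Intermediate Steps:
o(z) = 4 + 56/(19 + z) (o(z) = 4 - (-39 - 17)/(19 + z) = 4 - (-56)/(19 + z) = 4 + 56/(19 + z))
B(E) = 234*E (B(E) = (2*E)*117 = 234*E)
(6168 + ((8779 + 10212) + o(-32))) + B(-33) = (6168 + ((8779 + 10212) + 4*(33 - 32)/(19 - 32))) + 234*(-33) = (6168 + (18991 + 4*1/(-13))) - 7722 = (6168 + (18991 + 4*(-1/13)*1)) - 7722 = (6168 + (18991 - 4/13)) - 7722 = (6168 + 246879/13) - 7722 = 327063/13 - 7722 = 226677/13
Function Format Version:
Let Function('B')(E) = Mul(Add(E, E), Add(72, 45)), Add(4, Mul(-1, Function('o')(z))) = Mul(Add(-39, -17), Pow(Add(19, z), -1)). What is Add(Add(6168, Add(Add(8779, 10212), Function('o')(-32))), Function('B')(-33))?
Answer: Rational(226677, 13) ≈ 17437.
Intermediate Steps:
Function('o')(z) = Add(4, Mul(56, Pow(Add(19, z), -1))) (Function('o')(z) = Add(4, Mul(-1, Mul(Add(-39, -17), Pow(Add(19, z), -1)))) = Add(4, Mul(-1, Mul(-56, Pow(Add(19, z), -1)))) = Add(4, Mul(56, Pow(Add(19, z), -1))))
Function('B')(E) = Mul(234, E) (Function('B')(E) = Mul(Mul(2, E), 117) = Mul(234, E))
Add(Add(6168, Add(Add(8779, 10212), Function('o')(-32))), Function('B')(-33)) = Add(Add(6168, Add(Add(8779, 10212), Mul(4, Pow(Add(19, -32), -1), Add(33, -32)))), Mul(234, -33)) = Add(Add(6168, Add(18991, Mul(4, Pow(-13, -1), 1))), -7722) = Add(Add(6168, Add(18991, Mul(4, Rational(-1, 13), 1))), -7722) = Add(Add(6168, Add(18991, Rational(-4, 13))), -7722) = Add(Add(6168, Rational(246879, 13)), -7722) = Add(Rational(327063, 13), -7722) = Rational(226677, 13)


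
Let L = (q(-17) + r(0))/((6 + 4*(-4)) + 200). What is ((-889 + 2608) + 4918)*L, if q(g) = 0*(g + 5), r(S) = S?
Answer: 0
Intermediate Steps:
q(g) = 0 (q(g) = 0*(5 + g) = 0)
L = 0 (L = (0 + 0)/((6 + 4*(-4)) + 200) = 0/((6 - 16) + 200) = 0/(-10 + 200) = 0/190 = 0*(1/190) = 0)
((-889 + 2608) + 4918)*L = ((-889 + 2608) + 4918)*0 = (1719 + 4918)*0 = 6637*0 = 0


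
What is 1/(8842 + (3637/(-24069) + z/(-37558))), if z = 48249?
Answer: 903983502/7991724221057 ≈ 0.00011311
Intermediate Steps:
1/(8842 + (3637/(-24069) + z/(-37558))) = 1/(8842 + (3637/(-24069) + 48249/(-37558))) = 1/(8842 + (3637*(-1/24069) + 48249*(-1/37558))) = 1/(8842 + (-3637/24069 - 48249/37558)) = 1/(8842 - 1297903627/903983502) = 1/(7991724221057/903983502) = 903983502/7991724221057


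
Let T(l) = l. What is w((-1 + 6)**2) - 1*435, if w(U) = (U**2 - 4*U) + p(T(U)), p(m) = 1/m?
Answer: 2251/25 ≈ 90.040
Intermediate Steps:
w(U) = 1/U + U**2 - 4*U (w(U) = (U**2 - 4*U) + 1/U = 1/U + U**2 - 4*U)
w((-1 + 6)**2) - 1*435 = (1 + ((-1 + 6)**2)**2*(-4 + (-1 + 6)**2))/((-1 + 6)**2) - 1*435 = (1 + (5**2)**2*(-4 + 5**2))/(5**2) - 435 = (1 + 25**2*(-4 + 25))/25 - 435 = (1 + 625*21)/25 - 435 = (1 + 13125)/25 - 435 = (1/25)*13126 - 435 = 13126/25 - 435 = 2251/25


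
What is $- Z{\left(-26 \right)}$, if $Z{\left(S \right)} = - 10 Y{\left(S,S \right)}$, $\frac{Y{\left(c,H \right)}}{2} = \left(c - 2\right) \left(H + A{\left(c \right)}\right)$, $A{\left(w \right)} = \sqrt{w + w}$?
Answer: $14560 - 1120 i \sqrt{13} \approx 14560.0 - 4038.2 i$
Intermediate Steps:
$A{\left(w \right)} = \sqrt{2} \sqrt{w}$ ($A{\left(w \right)} = \sqrt{2 w} = \sqrt{2} \sqrt{w}$)
$Y{\left(c,H \right)} = 2 \left(-2 + c\right) \left(H + \sqrt{2} \sqrt{c}\right)$ ($Y{\left(c,H \right)} = 2 \left(c - 2\right) \left(H + \sqrt{2} \sqrt{c}\right) = 2 \left(-2 + c\right) \left(H + \sqrt{2} \sqrt{c}\right)$)
$Z{\left(S \right)} = - 20 S^{2} + 40 S - 20 \sqrt{2} S^{\frac{3}{2}} + 40 \sqrt{2} \sqrt{S}$ ($Z{\left(S \right)} = - 10 \left(- 4 S - 4 \sqrt{2} \sqrt{S} + 2 S S + 2 \sqrt{2} S^{\frac{3}{2}}\right) = - 10 \left(- 4 S - 4 \sqrt{2} \sqrt{S} + 2 S^{2} + 2 \sqrt{2} S^{\frac{3}{2}}\right) = - 10 \left(- 4 S + 2 S^{2} - 4 \sqrt{2} \sqrt{S} + 2 \sqrt{2} S^{\frac{3}{2}}\right) = - 20 S^{2} + 40 S - 20 \sqrt{2} S^{\frac{3}{2}} + 40 \sqrt{2} \sqrt{S}$)
$- Z{\left(-26 \right)} = - (- 20 \left(-26\right)^{2} + 40 \left(-26\right) - 20 \sqrt{2} \left(-26\right)^{\frac{3}{2}} + 40 \sqrt{2} \sqrt{-26}) = - (\left(-20\right) 676 - 1040 - 20 \sqrt{2} \left(- 26 i \sqrt{26}\right) + 40 \sqrt{2} i \sqrt{26}) = - (-13520 - 1040 + 1040 i \sqrt{13} + 80 i \sqrt{13}) = - (-14560 + 1120 i \sqrt{13}) = 14560 - 1120 i \sqrt{13}$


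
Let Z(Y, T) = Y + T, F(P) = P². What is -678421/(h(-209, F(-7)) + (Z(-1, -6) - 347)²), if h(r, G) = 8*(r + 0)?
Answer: -678421/123644 ≈ -5.4869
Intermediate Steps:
h(r, G) = 8*r
Z(Y, T) = T + Y
-678421/(h(-209, F(-7)) + (Z(-1, -6) - 347)²) = -678421/(8*(-209) + ((-6 - 1) - 347)²) = -678421/(-1672 + (-7 - 347)²) = -678421/(-1672 + (-354)²) = -678421/(-1672 + 125316) = -678421/123644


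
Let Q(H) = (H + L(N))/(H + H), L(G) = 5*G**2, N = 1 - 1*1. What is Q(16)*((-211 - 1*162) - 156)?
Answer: -529/2 ≈ -264.50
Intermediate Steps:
N = 0 (N = 1 - 1 = 0)
Q(H) = 1/2 (Q(H) = (H + 5*0**2)/(H + H) = (H + 5*0)/((2*H)) = (H + 0)*(1/(2*H)) = H*(1/(2*H)) = 1/2)
Q(16)*((-211 - 1*162) - 156) = ((-211 - 1*162) - 156)/2 = ((-211 - 162) - 156)/2 = (-373 - 156)/2 = (1/2)*(-529) = -529/2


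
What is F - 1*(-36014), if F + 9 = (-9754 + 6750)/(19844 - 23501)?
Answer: 131673289/3657 ≈ 36006.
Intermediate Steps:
F = -29909/3657 (F = -9 + (-9754 + 6750)/(19844 - 23501) = -9 - 3004/(-3657) = -9 - 3004*(-1/3657) = -9 + 3004/3657 = -29909/3657 ≈ -8.1786)
F - 1*(-36014) = -29909/3657 - 1*(-36014) = -29909/3657 + 36014 = 131673289/3657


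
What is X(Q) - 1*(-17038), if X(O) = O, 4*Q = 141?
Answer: 68293/4 ≈ 17073.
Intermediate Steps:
Q = 141/4 (Q = (¼)*141 = 141/4 ≈ 35.250)
X(Q) - 1*(-17038) = 141/4 - 1*(-17038) = 141/4 + 17038 = 68293/4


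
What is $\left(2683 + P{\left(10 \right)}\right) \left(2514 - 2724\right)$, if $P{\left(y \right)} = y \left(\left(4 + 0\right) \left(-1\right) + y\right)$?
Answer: $-576030$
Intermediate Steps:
$P{\left(y \right)} = y \left(-4 + y\right)$ ($P{\left(y \right)} = y \left(4 \left(-1\right) + y\right) = y \left(-4 + y\right)$)
$\left(2683 + P{\left(10 \right)}\right) \left(2514 - 2724\right) = \left(2683 + 10 \left(-4 + 10\right)\right) \left(2514 - 2724\right) = \left(2683 + 10 \cdot 6\right) \left(2514 - 2724\right) = \left(2683 + 60\right) \left(2514 - 2724\right) = 2743 \left(-210\right) = -576030$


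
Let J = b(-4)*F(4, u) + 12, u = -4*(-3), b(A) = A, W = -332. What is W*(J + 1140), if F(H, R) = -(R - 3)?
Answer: -394416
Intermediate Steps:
u = 12
F(H, R) = 3 - R (F(H, R) = -(-3 + R) = 3 - R)
J = 48 (J = -4*(3 - 1*12) + 12 = -4*(3 - 12) + 12 = -4*(-9) + 12 = 36 + 12 = 48)
W*(J + 1140) = -332*(48 + 1140) = -332*1188 = -394416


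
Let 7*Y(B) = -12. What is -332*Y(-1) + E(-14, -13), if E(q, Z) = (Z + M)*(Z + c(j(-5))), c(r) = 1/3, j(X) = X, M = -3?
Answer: 16208/21 ≈ 771.81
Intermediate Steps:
c(r) = ⅓
Y(B) = -12/7 (Y(B) = (⅐)*(-12) = -12/7)
E(q, Z) = (-3 + Z)*(⅓ + Z) (E(q, Z) = (Z - 3)*(Z + ⅓) = (-3 + Z)*(⅓ + Z))
-332*Y(-1) + E(-14, -13) = -332*(-12/7) + (-1 + (-13)² - 8/3*(-13)) = 3984/7 + (-1 + 169 + 104/3) = 3984/7 + 608/3 = 16208/21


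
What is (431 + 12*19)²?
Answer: 434281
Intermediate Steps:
(431 + 12*19)² = (431 + 228)² = 659² = 434281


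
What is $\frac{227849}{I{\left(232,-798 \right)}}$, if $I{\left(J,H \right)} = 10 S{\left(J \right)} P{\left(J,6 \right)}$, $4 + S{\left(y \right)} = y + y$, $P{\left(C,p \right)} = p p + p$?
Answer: $\frac{227849}{193200} \approx 1.1793$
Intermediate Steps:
$P{\left(C,p \right)} = p + p^{2}$ ($P{\left(C,p \right)} = p^{2} + p = p + p^{2}$)
$S{\left(y \right)} = -4 + 2 y$ ($S{\left(y \right)} = -4 + \left(y + y\right) = -4 + 2 y$)
$I{\left(J,H \right)} = -1680 + 840 J$ ($I{\left(J,H \right)} = 10 \left(-4 + 2 J\right) 6 \left(1 + 6\right) = \left(-40 + 20 J\right) 6 \cdot 7 = \left(-40 + 20 J\right) 42 = -1680 + 840 J$)
$\frac{227849}{I{\left(232,-798 \right)}} = \frac{227849}{-1680 + 840 \cdot 232} = \frac{227849}{-1680 + 194880} = \frac{227849}{193200}$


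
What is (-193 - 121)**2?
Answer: 98596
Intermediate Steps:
(-193 - 121)**2 = (-314)**2 = 98596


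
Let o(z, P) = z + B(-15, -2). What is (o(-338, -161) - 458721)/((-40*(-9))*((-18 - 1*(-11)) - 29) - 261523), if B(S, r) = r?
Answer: 459061/274483 ≈ 1.6725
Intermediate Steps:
o(z, P) = -2 + z (o(z, P) = z - 2 = -2 + z)
(o(-338, -161) - 458721)/((-40*(-9))*((-18 - 1*(-11)) - 29) - 261523) = ((-2 - 338) - 458721)/((-40*(-9))*((-18 - 1*(-11)) - 29) - 261523) = (-340 - 458721)/(360*((-18 + 11) - 29) - 261523) = -459061/(360*(-7 - 29) - 261523) = -459061/(360*(-36) - 261523) = -459061/(-12960 - 261523) = -459061/(-274483) = -459061*(-1/274483) = 459061/274483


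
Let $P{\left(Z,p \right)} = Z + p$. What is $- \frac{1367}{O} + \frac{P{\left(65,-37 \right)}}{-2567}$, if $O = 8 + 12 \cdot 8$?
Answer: $- \frac{3512001}{266968} \approx -13.155$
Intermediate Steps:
$O = 104$ ($O = 8 + 96 = 104$)
$- \frac{1367}{O} + \frac{P{\left(65,-37 \right)}}{-2567} = - \frac{1367}{104} + \frac{65 - 37}{-2567} = \left(-1367\right) \frac{1}{104} + 28 \left(- \frac{1}{2567}\right) = - \frac{1367}{104} - \frac{28}{2567} = - \frac{3512001}{266968}$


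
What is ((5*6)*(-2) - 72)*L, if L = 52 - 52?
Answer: 0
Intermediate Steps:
L = 0
((5*6)*(-2) - 72)*L = ((5*6)*(-2) - 72)*0 = (30*(-2) - 72)*0 = (-60 - 72)*0 = -132*0 = 0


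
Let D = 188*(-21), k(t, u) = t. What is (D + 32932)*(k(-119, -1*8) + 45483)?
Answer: 1314830176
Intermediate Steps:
D = -3948
(D + 32932)*(k(-119, -1*8) + 45483) = (-3948 + 32932)*(-119 + 45483) = 28984*45364 = 1314830176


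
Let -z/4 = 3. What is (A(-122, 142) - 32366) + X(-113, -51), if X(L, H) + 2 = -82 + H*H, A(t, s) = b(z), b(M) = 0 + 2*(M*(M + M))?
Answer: -29273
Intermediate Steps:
z = -12 (z = -4*3 = -12)
b(M) = 4*M**2 (b(M) = 0 + 2*(M*(2*M)) = 0 + 2*(2*M**2) = 0 + 4*M**2 = 4*M**2)
A(t, s) = 576 (A(t, s) = 4*(-12)**2 = 4*144 = 576)
X(L, H) = -84 + H**2 (X(L, H) = -2 + (-82 + H*H) = -2 + (-82 + H**2) = -84 + H**2)
(A(-122, 142) - 32366) + X(-113, -51) = (576 - 32366) + (-84 + (-51)**2) = -31790 + (-84 + 2601) = -31790 + 2517 = -29273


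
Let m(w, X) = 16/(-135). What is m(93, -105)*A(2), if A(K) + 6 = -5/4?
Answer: 116/135 ≈ 0.85926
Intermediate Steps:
m(w, X) = -16/135 (m(w, X) = 16*(-1/135) = -16/135)
A(K) = -29/4 (A(K) = -6 - 5/4 = -29/4)
m(93, -105)*A(2) = -16/135*(-29/4) = 116/135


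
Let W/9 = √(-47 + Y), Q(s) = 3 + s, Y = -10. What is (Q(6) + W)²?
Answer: -4536 + 162*I*√57 ≈ -4536.0 + 1223.1*I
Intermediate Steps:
W = 9*I*√57 (W = 9*√(-47 - 10) = 9*√(-57) = 9*(I*√57) = 9*I*√57 ≈ 67.948*I)
(Q(6) + W)² = ((3 + 6) + 9*I*√57)² = (9 + 9*I*√57)²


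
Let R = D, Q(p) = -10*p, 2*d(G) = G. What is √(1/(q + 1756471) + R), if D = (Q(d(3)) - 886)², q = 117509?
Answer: √79191211011100955/312330 ≈ 901.00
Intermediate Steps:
d(G) = G/2
D = 811801 (D = (-5*3 - 886)² = (-10*3/2 - 886)² = (-15 - 886)² = (-901)² = 811801)
R = 811801
√(1/(q + 1756471) + R) = √(1/(117509 + 1756471) + 811801) = √(1/1873980 + 811801) = √(1521298837981/1873980) = √79191211011100955/312330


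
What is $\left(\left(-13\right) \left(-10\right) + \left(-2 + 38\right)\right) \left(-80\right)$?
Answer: $-13280$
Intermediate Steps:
$\left(\left(-13\right) \left(-10\right) + \left(-2 + 38\right)\right) \left(-80\right) = \left(130 + 36\right) \left(-80\right) = 166 \left(-80\right) = -13280$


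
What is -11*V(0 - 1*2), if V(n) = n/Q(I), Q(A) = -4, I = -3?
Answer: -11/2 ≈ -5.5000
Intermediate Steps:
V(n) = -n/4 (V(n) = n/(-4) = n*(-1/4) = -n/4)
-11*V(0 - 1*2) = -(-11)*(0 - 1*2)/4 = -(-11)*(0 - 2)/4 = -(-11)*(-2)/4 = -11*1/2 = -11/2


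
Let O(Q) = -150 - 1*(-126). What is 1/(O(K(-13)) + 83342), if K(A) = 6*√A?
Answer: 1/83318 ≈ 1.2002e-5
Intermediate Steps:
O(Q) = -24 (O(Q) = -150 + 126 = -24)
1/(O(K(-13)) + 83342) = 1/(-24 + 83342) = 1/83318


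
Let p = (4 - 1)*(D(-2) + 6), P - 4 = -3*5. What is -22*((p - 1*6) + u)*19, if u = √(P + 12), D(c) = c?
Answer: -2926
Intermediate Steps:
P = -11 (P = 4 - 3*5 = 4 - 15 = -11)
p = 12 (p = (4 - 1)*(-2 + 6) = 3*4 = 12)
u = 1 (u = √(-11 + 12) = √1 = 1)
-22*((p - 1*6) + u)*19 = -22*((12 - 1*6) + 1)*19 = -22*((12 - 6) + 1)*19 = -22*(6 + 1)*19 = -22*7*19 = -154*19 = -2926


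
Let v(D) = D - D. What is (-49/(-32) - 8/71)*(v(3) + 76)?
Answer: 61237/568 ≈ 107.81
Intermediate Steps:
v(D) = 0
(-49/(-32) - 8/71)*(v(3) + 76) = (-49/(-32) - 8/71)*(0 + 76) = (-49*(-1/32) - 8*1/71)*76 = (49/32 - 8/71)*76 = (3223/2272)*76 = 61237/568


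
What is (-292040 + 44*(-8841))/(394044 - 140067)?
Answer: -681044/253977 ≈ -2.6815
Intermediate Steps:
(-292040 + 44*(-8841))/(394044 - 140067) = (-292040 - 389004)/253977 = -681044*1/253977 = -681044/253977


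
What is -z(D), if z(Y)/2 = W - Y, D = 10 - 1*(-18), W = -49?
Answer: 154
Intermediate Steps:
D = 28 (D = 10 + 18 = 28)
z(Y) = -98 - 2*Y (z(Y) = 2*(-49 - Y) = -98 - 2*Y)
-z(D) = -(-98 - 2*28) = -(-98 - 56) = -1*(-154) = 154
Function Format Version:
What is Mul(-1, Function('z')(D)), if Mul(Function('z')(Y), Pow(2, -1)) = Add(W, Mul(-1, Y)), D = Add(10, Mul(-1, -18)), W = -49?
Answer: 154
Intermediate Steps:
D = 28 (D = Add(10, 18) = 28)
Function('z')(Y) = Add(-98, Mul(-2, Y)) (Function('z')(Y) = Mul(2, Add(-49, Mul(-1, Y))) = Add(-98, Mul(-2, Y)))
Mul(-1, Function('z')(D)) = Mul(-1, Add(-98, Mul(-2, 28))) = Mul(-1, Add(-98, -56)) = Mul(-1, -154) = 154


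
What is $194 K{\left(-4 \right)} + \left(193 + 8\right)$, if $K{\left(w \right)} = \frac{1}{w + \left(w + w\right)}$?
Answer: $\frac{1109}{6} \approx 184.83$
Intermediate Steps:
$K{\left(w \right)} = \frac{1}{3 w}$ ($K{\left(w \right)} = \frac{1}{w + 2 w} = \frac{1}{3 w}$)
$194 K{\left(-4 \right)} + \left(193 + 8\right) = 194 \frac{1}{3 \left(-4\right)} + \left(193 + 8\right) = 194 \cdot \frac{1}{3} \left(- \frac{1}{4}\right) + 201 = 194 \left(- \frac{1}{12}\right) + 201 = - \frac{97}{6} + 201 = \frac{1109}{6}$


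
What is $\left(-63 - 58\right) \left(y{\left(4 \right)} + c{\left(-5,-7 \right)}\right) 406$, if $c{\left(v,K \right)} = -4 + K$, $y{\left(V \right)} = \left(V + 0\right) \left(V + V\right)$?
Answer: $-1031646$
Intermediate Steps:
$y{\left(V \right)} = 2 V^{2}$ ($y{\left(V \right)} = V 2 V = 2 V^{2}$)
$\left(-63 - 58\right) \left(y{\left(4 \right)} + c{\left(-5,-7 \right)}\right) 406 = \left(-63 - 58\right) \left(2 \cdot 4^{2} - 11\right) 406 = - 121 \left(2 \cdot 16 - 11\right) 406 = - 121 \left(32 - 11\right) 406 = \left(-121\right) 21 \cdot 406 = \left(-2541\right) 406 = -1031646$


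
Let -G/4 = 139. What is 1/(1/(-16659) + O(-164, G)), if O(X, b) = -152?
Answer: -16659/2532169 ≈ -0.0065789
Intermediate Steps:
G = -556 (G = -4*139 = -556)
1/(1/(-16659) + O(-164, G)) = 1/(1/(-16659) - 152) = 1/(-1/16659 - 152) = 1/(-2532169/16659) = -16659/2532169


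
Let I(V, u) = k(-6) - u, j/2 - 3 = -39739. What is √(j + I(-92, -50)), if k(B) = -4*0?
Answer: I*√79422 ≈ 281.82*I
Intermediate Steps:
j = -79472 (j = 6 + 2*(-39739) = 6 - 79478 = -79472)
k(B) = 0
I(V, u) = -u (I(V, u) = 0 - u = -u)
√(j + I(-92, -50)) = √(-79472 - 1*(-50)) = √(-79472 + 50) = √(-79422) = I*√79422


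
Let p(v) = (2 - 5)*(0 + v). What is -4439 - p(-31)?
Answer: -4532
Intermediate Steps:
p(v) = -3*v
-4439 - p(-31) = -4439 - (-3)*(-31) = -4439 - 1*93 = -4439 - 93 = -4532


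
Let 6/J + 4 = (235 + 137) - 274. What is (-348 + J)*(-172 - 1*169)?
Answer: 5576373/47 ≈ 1.1865e+5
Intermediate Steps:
J = 3/47 (J = 6/(-4 + ((235 + 137) - 274)) = 6/(-4 + (372 - 274)) = 6/(-4 + 98) = 6/94 = 6*(1/94) = 3/47 ≈ 0.063830)
(-348 + J)*(-172 - 1*169) = (-348 + 3/47)*(-172 - 1*169) = -16353*(-172 - 169)/47 = -16353/47*(-341) = 5576373/47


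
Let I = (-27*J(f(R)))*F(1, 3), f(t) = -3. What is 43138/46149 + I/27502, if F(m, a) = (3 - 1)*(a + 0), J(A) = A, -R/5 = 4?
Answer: 604404845/634594899 ≈ 0.95243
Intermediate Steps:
R = -20 (R = -5*4 = -20)
F(m, a) = 2*a
I = 486 (I = (-27*(-3))*(2*3) = 81*6 = 486)
43138/46149 + I/27502 = 43138/46149 + 486/27502 = 43138*(1/46149) + 486*(1/27502) = 43138/46149 + 243/13751 = 604404845/634594899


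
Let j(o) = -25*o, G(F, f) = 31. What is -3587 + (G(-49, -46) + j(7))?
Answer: -3731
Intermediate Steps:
-3587 + (G(-49, -46) + j(7)) = -3587 + (31 - 25*7) = -3587 + (31 - 175) = -3587 - 144 = -3731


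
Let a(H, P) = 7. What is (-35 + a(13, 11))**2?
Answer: 784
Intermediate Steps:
(-35 + a(13, 11))**2 = (-35 + 7)**2 = (-28)**2 = 784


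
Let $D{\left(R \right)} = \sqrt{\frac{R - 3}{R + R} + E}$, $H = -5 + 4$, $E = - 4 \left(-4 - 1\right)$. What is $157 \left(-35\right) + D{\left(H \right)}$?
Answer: $-5495 + \sqrt{22} \approx -5490.3$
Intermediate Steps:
$E = 20$ ($E = \left(-4\right) \left(-5\right) = 20$)
$H = -1$
$D{\left(R \right)} = \sqrt{20 + \frac{-3 + R}{2 R}}$ ($D{\left(R \right)} = \sqrt{\frac{R - 3}{R + R} + 20} = \sqrt{\frac{-3 + R}{2 R} + 20} = \sqrt{20 + \frac{-3 + R}{2 R}}$)
$157 \left(-35\right) + D{\left(H \right)} = 157 \left(-35\right) + \frac{\sqrt{82 - \frac{6}{-1}}}{2} = -5495 + \frac{\sqrt{82 - -6}}{2} = -5495 + \frac{\sqrt{82 + 6}}{2} = -5495 + \frac{\sqrt{88}}{2} = -5495 + \frac{2 \sqrt{22}}{2} = -5495 + \sqrt{22}$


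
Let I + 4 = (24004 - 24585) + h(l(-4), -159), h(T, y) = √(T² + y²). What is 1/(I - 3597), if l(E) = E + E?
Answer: -4182/17463779 - √25345/17463779 ≈ -0.00024858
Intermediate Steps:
l(E) = 2*E
I = -585 + √25345 (I = -4 + ((24004 - 24585) + √((2*(-4))² + (-159)²)) = -4 + (-581 + √((-8)² + 25281)) = -4 + (-581 + √(64 + 25281)) = -4 + (-581 + √25345) = -585 + √25345 ≈ -425.80)
1/(I - 3597) = 1/((-585 + √25345) - 3597) = 1/(-4182 + √25345)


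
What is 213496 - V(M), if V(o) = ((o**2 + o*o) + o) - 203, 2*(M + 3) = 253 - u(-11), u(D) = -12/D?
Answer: 22184189/121 ≈ 1.8334e+5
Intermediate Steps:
M = 2705/22 (M = -3 + (253 - (-12)/(-11))/2 = -3 + (253 - (-12)*(-1)/11)/2 = -3 + (253 - 1*12/11)/2 = -3 + (253 - 12/11)/2 = -3 + (1/2)*(2771/11) = -3 + 2771/22 = 2705/22 ≈ 122.95)
V(o) = -203 + o + 2*o**2 (V(o) = ((o**2 + o**2) + o) - 203 = (2*o**2 + o) - 203 = (o + 2*o**2) - 203 = -203 + o + 2*o**2)
213496 - V(M) = 213496 - (-203 + 2705/22 + 2*(2705/22)**2) = 213496 - (-203 + 2705/22 + 2*(7317025/484)) = 213496 - (-203 + 2705/22 + 7317025/242) = 213496 - 1*3648827/121 = 213496 - 3648827/121 = 22184189/121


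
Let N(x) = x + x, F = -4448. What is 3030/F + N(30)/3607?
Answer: -5331165/8021968 ≈ -0.66457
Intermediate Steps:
N(x) = 2*x
3030/F + N(30)/3607 = 3030/(-4448) + (2*30)/3607 = 3030*(-1/4448) + 60*(1/3607) = -1515/2224 + 60/3607 = -5331165/8021968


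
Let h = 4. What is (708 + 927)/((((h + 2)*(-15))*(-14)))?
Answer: 109/84 ≈ 1.2976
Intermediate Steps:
(708 + 927)/((((h + 2)*(-15))*(-14))) = (708 + 927)/((((4 + 2)*(-15))*(-14))) = 1635/(((6*(-15))*(-14))) = 1635/((-90*(-14))) = 1635/1260 = 1635*(1/1260) = 109/84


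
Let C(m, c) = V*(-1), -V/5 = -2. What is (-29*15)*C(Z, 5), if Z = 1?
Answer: 4350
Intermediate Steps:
V = 10 (V = -5*(-2) = 10)
C(m, c) = -10 (C(m, c) = 10*(-1) = -10)
(-29*15)*C(Z, 5) = -29*15*(-10) = -435*(-10) = 4350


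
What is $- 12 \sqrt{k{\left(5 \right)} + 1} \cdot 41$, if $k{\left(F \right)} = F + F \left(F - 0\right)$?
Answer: $- 492 \sqrt{31} \approx -2739.3$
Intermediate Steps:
$k{\left(F \right)} = F + F^{2}$ ($k{\left(F \right)} = F + F \left(F + 0\right) = F + F F = F + F^{2}$)
$- 12 \sqrt{k{\left(5 \right)} + 1} \cdot 41 = - 12 \sqrt{5 \left(1 + 5\right) + 1} \cdot 41 = - 12 \sqrt{5 \cdot 6 + 1} \cdot 41 = - 12 \sqrt{30 + 1} \cdot 41 = - 12 \sqrt{31} \cdot 41 = - 492 \sqrt{31}$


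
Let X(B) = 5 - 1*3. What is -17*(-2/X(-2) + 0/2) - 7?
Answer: 10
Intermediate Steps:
X(B) = 2 (X(B) = 5 - 3 = 2)
-17*(-2/X(-2) + 0/2) - 7 = -17*(-2/2 + 0/2) - 7 = -17*(-2*½ + 0*(½)) - 7 = -17*(-1 + 0) - 7 = -17*(-1) - 7 = 17 - 7 = 10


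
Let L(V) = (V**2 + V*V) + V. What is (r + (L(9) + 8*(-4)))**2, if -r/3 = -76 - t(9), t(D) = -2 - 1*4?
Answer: 121801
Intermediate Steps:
L(V) = V + 2*V**2 (L(V) = (V**2 + V**2) + V = 2*V**2 + V = V + 2*V**2)
t(D) = -6 (t(D) = -2 - 4 = -6)
r = 210 (r = -3*(-76 - 1*(-6)) = -3*(-76 + 6) = -3*(-70) = 210)
(r + (L(9) + 8*(-4)))**2 = (210 + (9*(1 + 2*9) + 8*(-4)))**2 = (210 + (9*(1 + 18) - 32))**2 = (210 + (9*19 - 32))**2 = (210 + (171 - 32))**2 = (210 + 139)**2 = 349**2 = 121801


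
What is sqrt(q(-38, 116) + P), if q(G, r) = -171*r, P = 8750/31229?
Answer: I*sqrt(19344794493926)/31229 ≈ 140.84*I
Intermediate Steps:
P = 8750/31229 (P = 8750*(1/31229) = 8750/31229 ≈ 0.28019)
sqrt(q(-38, 116) + P) = sqrt(-171*116 + 8750/31229) = sqrt(-19836 + 8750/31229) = sqrt(-619449694/31229) = I*sqrt(19344794493926)/31229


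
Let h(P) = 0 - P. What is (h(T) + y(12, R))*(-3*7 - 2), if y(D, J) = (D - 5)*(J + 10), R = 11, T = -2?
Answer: -3427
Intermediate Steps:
y(D, J) = (-5 + D)*(10 + J)
h(P) = -P
(h(T) + y(12, R))*(-3*7 - 2) = (-1*(-2) + (-50 - 5*11 + 10*12 + 12*11))*(-3*7 - 2) = (2 + (-50 - 55 + 120 + 132))*(-21 - 2) = (2 + 147)*(-23) = 149*(-23) = -3427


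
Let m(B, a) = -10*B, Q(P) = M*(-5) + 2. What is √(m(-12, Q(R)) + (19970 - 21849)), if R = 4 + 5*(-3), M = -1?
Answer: I*√1759 ≈ 41.94*I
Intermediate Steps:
R = -11 (R = 4 - 15 = -11)
Q(P) = 7 (Q(P) = -1*(-5) + 2 = 5 + 2 = 7)
√(m(-12, Q(R)) + (19970 - 21849)) = √(-10*(-12) + (19970 - 21849)) = √(120 - 1879) = √(-1759) = I*√1759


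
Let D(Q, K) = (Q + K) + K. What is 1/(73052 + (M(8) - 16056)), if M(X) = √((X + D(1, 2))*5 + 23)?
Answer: 14249/812135982 - √22/1624271964 ≈ 1.7542e-5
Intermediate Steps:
D(Q, K) = Q + 2*K (D(Q, K) = (K + Q) + K = Q + 2*K)
M(X) = √(48 + 5*X) (M(X) = √((X + (1 + 2*2))*5 + 23) = √((X + (1 + 4))*5 + 23) = √((X + 5)*5 + 23) = √((5 + X)*5 + 23) = √((25 + 5*X) + 23) = √(48 + 5*X))
1/(73052 + (M(8) - 16056)) = 1/(73052 + (√(48 + 5*8) - 16056)) = 1/(73052 + (√(48 + 40) - 16056)) = 1/(73052 + (√88 - 16056)) = 1/(73052 + (2*√22 - 16056)) = 1/(73052 + (-16056 + 2*√22)) = 1/(56996 + 2*√22)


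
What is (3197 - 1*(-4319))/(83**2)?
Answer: 7516/6889 ≈ 1.0910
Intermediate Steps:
(3197 - 1*(-4319))/(83**2) = (3197 + 4319)/6889 = 7516*(1/6889) = 7516/6889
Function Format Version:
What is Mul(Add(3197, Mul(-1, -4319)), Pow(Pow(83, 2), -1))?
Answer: Rational(7516, 6889) ≈ 1.0910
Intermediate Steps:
Mul(Add(3197, Mul(-1, -4319)), Pow(Pow(83, 2), -1)) = Mul(Add(3197, 4319), Pow(6889, -1)) = Mul(7516, Rational(1, 6889)) = Rational(7516, 6889)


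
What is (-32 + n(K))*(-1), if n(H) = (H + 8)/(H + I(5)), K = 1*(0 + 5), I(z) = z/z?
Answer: 179/6 ≈ 29.833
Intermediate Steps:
I(z) = 1
K = 5 (K = 1*5 = 5)
n(H) = (8 + H)/(1 + H) (n(H) = (H + 8)/(H + 1) = (8 + H)/(1 + H))
(-32 + n(K))*(-1) = (-32 + (8 + 5)/(1 + 5))*(-1) = (-32 + 13/6)*(-1) = -179/6*(-1) = 179/6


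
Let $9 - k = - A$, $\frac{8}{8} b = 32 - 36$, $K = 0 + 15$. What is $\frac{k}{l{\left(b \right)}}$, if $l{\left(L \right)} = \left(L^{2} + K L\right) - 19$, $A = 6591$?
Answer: $- \frac{2200}{21} \approx -104.76$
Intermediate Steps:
$K = 15$
$b = -4$ ($b = 32 - 36 = -4$)
$k = 6600$ ($k = 9 - \left(-1\right) 6591 = 9 - -6591 = 9 + 6591 = 6600$)
$l{\left(L \right)} = -19 + L^{2} + 15 L$ ($l{\left(L \right)} = \left(L^{2} + 15 L\right) - 19 = -19 + L^{2} + 15 L$)
$\frac{k}{l{\left(b \right)}} = \frac{6600}{-19 + \left(-4\right)^{2} + 15 \left(-4\right)} = \frac{6600}{-19 + 16 - 60} = \frac{6600}{-63} = 6600 \left(- \frac{1}{63}\right) = - \frac{2200}{21}$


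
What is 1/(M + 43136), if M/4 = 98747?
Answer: 1/438124 ≈ 2.2825e-6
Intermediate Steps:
M = 394988 (M = 4*98747 = 394988)
1/(M + 43136) = 1/(394988 + 43136) = 1/438124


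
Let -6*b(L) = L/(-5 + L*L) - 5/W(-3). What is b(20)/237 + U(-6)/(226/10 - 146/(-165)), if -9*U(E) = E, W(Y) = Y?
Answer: 7098883/261185850 ≈ 0.027179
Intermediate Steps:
b(L) = -5/18 - L/(6*(-5 + L²)) (b(L) = -(L/(-5 + L*L) - 5/(-3))/6 = -(L/(-5 + L²) - 5*(-⅓))/6 = -(L/(-5 + L²) + 5/3)/6 = -(5/3 + L/(-5 + L²))/6 = -5/18 - L/(6*(-5 + L²)))
U(E) = -E/9
b(20)/237 + U(-6)/(226/10 - 146/(-165)) = ((25 - 5*20² - 3*20)/(18*(-5 + 20²)))/237 + (-⅑*(-6))/(226/10 - 146/(-165)) = ((25 - 5*400 - 60)/(18*(-5 + 400)))*(1/237) + 2/(3*(226*(⅒) - 146*(-1/165))) = ((1/18)*(25 - 2000 - 60)/395)*(1/237) + 2/(3*(113/5 + 146/165)) = ((1/18)*(1/395)*(-2035))*(1/237) + 2/(3*(775/33)) = -407/1422*1/237 + (⅔)*(33/775) = -407/337014 + 22/775 = 7098883/261185850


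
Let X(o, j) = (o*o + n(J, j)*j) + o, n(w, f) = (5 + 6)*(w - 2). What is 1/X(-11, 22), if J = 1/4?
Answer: -2/627 ≈ -0.0031898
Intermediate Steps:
J = ¼ ≈ 0.25000
n(w, f) = -22 + 11*w (n(w, f) = 11*(-2 + w) = -22 + 11*w)
X(o, j) = o + o² - 77*j/4 (X(o, j) = (o*o + (-22 + 11*(¼))*j) + o = (o² + (-22 + 11/4)*j) + o = (o² - 77*j/4) + o = o + o² - 77*j/4)
1/X(-11, 22) = 1/(-11 + (-11)² - 77/4*22) = 1/(-11 + 121 - 847/2) = 1/(-627/2) = -2/627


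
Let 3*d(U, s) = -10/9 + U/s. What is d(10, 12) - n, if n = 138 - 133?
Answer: -275/54 ≈ -5.0926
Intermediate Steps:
n = 5
d(U, s) = -10/27 + U/(3*s) (d(U, s) = (-10/9 + U/s)/3 = -10/27 + U/(3*s))
d(10, 12) - n = (-10/27 + (⅓)*10/12) - 1*5 = (-10/27 + (⅓)*10*(1/12)) - 5 = (-10/27 + 5/18) - 5 = -5/54 - 5 = -275/54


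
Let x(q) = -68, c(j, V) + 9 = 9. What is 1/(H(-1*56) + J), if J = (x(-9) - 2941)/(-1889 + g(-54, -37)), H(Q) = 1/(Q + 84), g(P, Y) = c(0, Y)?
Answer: 52892/86141 ≈ 0.61402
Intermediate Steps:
c(j, V) = 0 (c(j, V) = -9 + 9 = 0)
g(P, Y) = 0
H(Q) = 1/(84 + Q)
J = 3009/1889 (J = (-68 - 2941)/(-1889 + 0) = -3009/(-1889) = -3009*(-1/1889) = 3009/1889 ≈ 1.5929)
1/(H(-1*56) + J) = 1/(1/(84 - 1*56) + 3009/1889) = 1/(1/(84 - 56) + 3009/1889) = 1/(1/28 + 3009/1889) = 1/(86141/52892) = 52892/86141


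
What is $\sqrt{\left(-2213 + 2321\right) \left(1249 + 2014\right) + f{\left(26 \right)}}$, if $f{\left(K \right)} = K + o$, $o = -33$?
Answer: $\sqrt{352397} \approx 593.63$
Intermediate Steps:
$f{\left(K \right)} = -33 + K$ ($f{\left(K \right)} = K - 33 = -33 + K$)
$\sqrt{\left(-2213 + 2321\right) \left(1249 + 2014\right) + f{\left(26 \right)}} = \sqrt{\left(-2213 + 2321\right) \left(1249 + 2014\right) + \left(-33 + 26\right)} = \sqrt{108 \cdot 3263 - 7} = \sqrt{352404 - 7} = \sqrt{352397}$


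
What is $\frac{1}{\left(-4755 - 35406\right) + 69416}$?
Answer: $\frac{1}{29255} \approx 3.4182 \cdot 10^{-5}$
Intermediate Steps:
$\frac{1}{\left(-4755 - 35406\right) + 69416} = \frac{1}{-40161 + 69416} = \frac{1}{29255}$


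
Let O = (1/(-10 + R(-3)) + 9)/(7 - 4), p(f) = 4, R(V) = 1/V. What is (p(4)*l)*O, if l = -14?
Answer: -5152/31 ≈ -166.19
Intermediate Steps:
R(V) = 1/V
O = 92/31 (O = (1/(-10 + 1/(-3)) + 9)/(7 - 4) = (1/(-10 - ⅓) + 9)/3 = (1/(-31/3) + 9)*(⅓) = (-3/31 + 9)*(⅓) = (276/31)*(⅓) = 92/31 ≈ 2.9677)
(p(4)*l)*O = (4*(-14))*(92/31) = -56*92/31 = -5152/31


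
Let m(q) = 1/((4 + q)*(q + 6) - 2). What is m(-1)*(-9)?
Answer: -9/13 ≈ -0.69231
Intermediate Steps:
m(q) = 1/(-2 + (4 + q)*(6 + q)) (m(q) = 1/((4 + q)*(6 + q) - 2) = 1/(-2 + (4 + q)*(6 + q)))
m(-1)*(-9) = -9/(22 + (-1)² + 10*(-1)) = -9/(22 + 1 - 10) = -9/13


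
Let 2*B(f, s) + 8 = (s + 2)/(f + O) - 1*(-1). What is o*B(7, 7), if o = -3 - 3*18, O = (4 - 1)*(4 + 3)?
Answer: 10659/56 ≈ 190.34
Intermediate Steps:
O = 21 (O = 3*7 = 21)
B(f, s) = -7/2 + (2 + s)/(2*(21 + f)) (B(f, s) = -4 + ((s + 2)/(f + 21) - 1*(-1))/2 = -4 + ((2 + s)/(21 + f) + 1)/2 = -4 + (1 + (2 + s)/(21 + f))/2 = -4 + (½ + (2 + s)/(2*(21 + f))) = -7/2 + (2 + s)/(2*(21 + f)))
o = -57 (o = -3 - 54 = -57)
o*B(7, 7) = -57*(-145 + 7 - 7*7)/(2*(21 + 7)) = -57*(-145 + 7 - 49)/(2*28) = -57*(-187)/(2*28) = -57*(-187/56) = 10659/56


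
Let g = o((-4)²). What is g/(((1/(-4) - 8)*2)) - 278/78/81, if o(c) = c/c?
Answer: -3635/34749 ≈ -0.10461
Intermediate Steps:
o(c) = 1
g = 1
g/(((1/(-4) - 8)*2)) - 278/78/81 = 1/((1/(-4) - 8)*2) - 278/78/81 = 1/((1*(-¼) - 8)*2) - 278*1/78*(1/81) = 1/((-¼ - 8)*2) - 139/39*1/81 = 1/(-33/4*2) - 139/3159 = 1/(-33/2) - 139/3159 = 1*(-2/33) - 139/3159 = -2/33 - 139/3159 = -3635/34749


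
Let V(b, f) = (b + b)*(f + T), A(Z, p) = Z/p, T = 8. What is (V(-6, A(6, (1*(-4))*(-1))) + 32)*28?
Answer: -2296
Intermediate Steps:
V(b, f) = 2*b*(8 + f) (V(b, f) = (b + b)*(f + 8) = (2*b)*(8 + f) = 2*b*(8 + f))
(V(-6, A(6, (1*(-4))*(-1))) + 32)*28 = (2*(-6)*(8 + 6/(((1*(-4))*(-1)))) + 32)*28 = (2*(-6)*(8 + 6/((-4*(-1)))) + 32)*28 = (2*(-6)*(8 + 6/4) + 32)*28 = (2*(-6)*(8 + 6*(1/4)) + 32)*28 = (2*(-6)*(8 + 3/2) + 32)*28 = (2*(-6)*(19/2) + 32)*28 = (-114 + 32)*28 = -82*28 = -2296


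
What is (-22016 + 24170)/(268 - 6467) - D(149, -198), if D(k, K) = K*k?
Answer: 182880744/6199 ≈ 29502.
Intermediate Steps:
(-22016 + 24170)/(268 - 6467) - D(149, -198) = (-22016 + 24170)/(268 - 6467) - (-198)*149 = 2154/(-6199) - 1*(-29502) = 2154*(-1/6199) + 29502 = -2154/6199 + 29502 = 182880744/6199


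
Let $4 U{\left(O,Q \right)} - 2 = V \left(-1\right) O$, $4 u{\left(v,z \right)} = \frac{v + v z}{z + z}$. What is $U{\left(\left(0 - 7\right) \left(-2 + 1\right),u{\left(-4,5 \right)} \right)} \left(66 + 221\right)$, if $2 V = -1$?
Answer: $\frac{3157}{8} \approx 394.63$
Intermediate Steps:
$V = - \frac{1}{2}$ ($V = \frac{1}{2} \left(-1\right) = - \frac{1}{2} \approx -0.5$)
$u{\left(v,z \right)} = \frac{v + v z}{8 z}$ ($u{\left(v,z \right)} = \frac{\left(v + v z\right) \frac{1}{z + z}}{4} = \frac{\left(v + v z\right) \frac{1}{2 z}}{4} = \frac{\frac{1}{2} \frac{1}{z} \left(v + v z\right)}{4} = \frac{v + v z}{8 z}$)
$U{\left(O,Q \right)} = \frac{1}{2} + \frac{O}{8}$ ($U{\left(O,Q \right)} = \frac{1}{2} + \frac{\left(- \frac{1}{2}\right) \left(-1\right) O}{4} = \frac{1}{2} + \frac{\frac{1}{2} O}{4} = \frac{1}{2} + \frac{O}{8}$)
$U{\left(\left(0 - 7\right) \left(-2 + 1\right),u{\left(-4,5 \right)} \right)} \left(66 + 221\right) = \left(\frac{1}{2} + \frac{\left(0 - 7\right) \left(-2 + 1\right)}{8}\right) \left(66 + 221\right) = \left(\frac{1}{2} + \frac{\left(-7\right) \left(-1\right)}{8}\right) 287 = \left(\frac{1}{2} + \frac{1}{8} \cdot 7\right) 287 = \left(\frac{1}{2} + \frac{7}{8}\right) 287 = \frac{11}{8} \cdot 287 = \frac{3157}{8}$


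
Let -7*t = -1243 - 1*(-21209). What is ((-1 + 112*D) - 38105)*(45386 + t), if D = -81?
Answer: -14046589008/7 ≈ -2.0067e+9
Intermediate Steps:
t = -19966/7 (t = -(-1243 - 1*(-21209))/7 = -(-1243 + 21209)/7 = -1/7*19966 = -19966/7 ≈ -2852.3)
((-1 + 112*D) - 38105)*(45386 + t) = ((-1 + 112*(-81)) - 38105)*(45386 - 19966/7) = ((-1 - 9072) - 38105)*(297736/7) = (-9073 - 38105)*(297736/7) = -47178*297736/7 = -14046589008/7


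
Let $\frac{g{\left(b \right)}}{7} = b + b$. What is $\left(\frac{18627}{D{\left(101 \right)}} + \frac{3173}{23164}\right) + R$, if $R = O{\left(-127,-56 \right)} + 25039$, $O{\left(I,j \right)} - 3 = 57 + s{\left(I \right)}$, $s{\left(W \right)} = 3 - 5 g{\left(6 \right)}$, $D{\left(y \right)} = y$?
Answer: $\frac{58176914949}{2339564} \approx 24867.0$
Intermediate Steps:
$g{\left(b \right)} = 14 b$ ($g{\left(b \right)} = 7 \left(b + b\right) = 7 \cdot 2 b = 14 b$)
$s{\left(W \right)} = -417$ ($s{\left(W \right)} = 3 - 5 \cdot 14 \cdot 6 = 3 - 420 = -417$)
$O{\left(I,j \right)} = -357$ ($O{\left(I,j \right)} = 3 + \left(57 - 417\right) = 3 - 360 = -357$)
$R = 24682$ ($R = -357 + 25039 = 24682$)
$\left(\frac{18627}{D{\left(101 \right)}} + \frac{3173}{23164}\right) + R = \left(\frac{18627}{101} + \frac{3173}{23164}\right) + 24682 = \frac{431796301}{2339564} + 24682 = \frac{58176914949}{2339564}$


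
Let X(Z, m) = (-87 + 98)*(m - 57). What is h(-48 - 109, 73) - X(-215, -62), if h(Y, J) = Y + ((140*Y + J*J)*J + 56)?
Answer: -1214315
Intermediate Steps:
X(Z, m) = -627 + 11*m (X(Z, m) = 11*(-57 + m) = -627 + 11*m)
h(Y, J) = 56 + Y + J*(J**2 + 140*Y) (h(Y, J) = Y + ((140*Y + J**2)*J + 56) = Y + ((J**2 + 140*Y)*J + 56) = Y + (J*(J**2 + 140*Y) + 56) = Y + (56 + J*(J**2 + 140*Y)) = 56 + Y + J*(J**2 + 140*Y))
h(-48 - 109, 73) - X(-215, -62) = (56 + (-48 - 109) + 73**3 + 140*73*(-48 - 109)) - (-627 + 11*(-62)) = (56 - 157 + 389017 + 140*73*(-157)) - (-627 - 682) = (56 - 157 + 389017 - 1604540) - 1*(-1309) = -1215624 + 1309 = -1214315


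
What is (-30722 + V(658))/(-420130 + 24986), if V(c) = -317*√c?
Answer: 15361/197572 + 317*√658/395144 ≈ 0.098328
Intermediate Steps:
(-30722 + V(658))/(-420130 + 24986) = (-30722 - 317*√658)/(-420130 + 24986) = (-30722 - 317*√658)/(-395144) = (-30722 - 317*√658)*(-1/395144) = 15361/197572 + 317*√658/395144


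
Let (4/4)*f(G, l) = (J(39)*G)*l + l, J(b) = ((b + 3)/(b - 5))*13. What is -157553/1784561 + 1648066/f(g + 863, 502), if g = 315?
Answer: 48927356088/573934447771 ≈ 0.085249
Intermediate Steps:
J(b) = 13*(3 + b)/(-5 + b) (J(b) = ((3 + b)/(-5 + b))*13 = 13*(3 + b)/(-5 + b))
f(G, l) = l + 273*G*l/17 (f(G, l) = ((13*(3 + 39)/(-5 + 39))*G)*l + l = ((13*42/34)*G)*l + l = ((13*(1/34)*42)*G)*l + l = (273*G/17)*l + l = 273*G*l/17 + l = l + 273*G*l/17)
-157553/1784561 + 1648066/f(g + 863, 502) = -157553/1784561 + 1648066/(((1/17)*502*(17 + 273*(315 + 863)))) = -157553*1/1784561 + 1648066/(((1/17)*502*(17 + 273*1178))) = -157553/1784561 + 1648066/(((1/17)*502*(17 + 321594))) = -157553/1784561 + 1648066/(((1/17)*502*321611)) = -157553/1784561 + 1648066/(161448722/17) = -157553/1784561 + 1648066*(17/161448722) = -157553/1784561 + 55811/321611 = 48927356088/573934447771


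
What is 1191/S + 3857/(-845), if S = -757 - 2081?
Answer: -3984187/799370 ≈ -4.9842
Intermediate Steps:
S = -2838
1191/S + 3857/(-845) = 1191/(-2838) + 3857/(-845) = 1191*(-1/2838) + 3857*(-1/845) = -397/946 - 3857/845 = -3984187/799370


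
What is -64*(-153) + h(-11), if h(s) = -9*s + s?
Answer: 9880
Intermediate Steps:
h(s) = -8*s
-64*(-153) + h(-11) = -64*(-153) - 8*(-11) = 9792 + 88 = 9880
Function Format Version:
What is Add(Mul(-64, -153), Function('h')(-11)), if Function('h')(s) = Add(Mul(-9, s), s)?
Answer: 9880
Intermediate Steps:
Function('h')(s) = Mul(-8, s)
Add(Mul(-64, -153), Function('h')(-11)) = Add(Mul(-64, -153), Mul(-8, -11)) = Add(9792, 88) = 9880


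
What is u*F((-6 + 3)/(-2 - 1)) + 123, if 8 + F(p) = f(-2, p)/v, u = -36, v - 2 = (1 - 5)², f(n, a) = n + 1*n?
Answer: 419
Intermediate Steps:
f(n, a) = 2*n (f(n, a) = n + n = 2*n)
v = 18 (v = 2 + (1 - 5)² = 2 + (-4)² = 2 + 16 = 18)
F(p) = -74/9 (F(p) = -8 + (2*(-2))/18 = -8 - 4*1/18 = -8 - 2/9 = -74/9)
u*F((-6 + 3)/(-2 - 1)) + 123 = -36*(-74/9) + 123 = 296 + 123 = 419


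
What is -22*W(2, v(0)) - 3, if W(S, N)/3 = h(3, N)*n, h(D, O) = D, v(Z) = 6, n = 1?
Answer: -201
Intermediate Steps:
W(S, N) = 9 (W(S, N) = 3*(3*1) = 3*3 = 9)
-22*W(2, v(0)) - 3 = -22*9 - 3 = -198 - 3 = -201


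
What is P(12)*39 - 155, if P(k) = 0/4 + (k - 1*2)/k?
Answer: -245/2 ≈ -122.50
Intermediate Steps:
P(k) = (-2 + k)/k (P(k) = 0*(¼) + (k - 2)/k = 0 + (-2 + k)/k = (-2 + k)/k)
P(12)*39 - 155 = ((-2 + 12)/12)*39 - 155 = ((1/12)*10)*39 - 155 = (⅚)*39 - 155 = 65/2 - 155 = -245/2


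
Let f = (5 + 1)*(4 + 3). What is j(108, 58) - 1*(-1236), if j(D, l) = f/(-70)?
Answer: 6177/5 ≈ 1235.4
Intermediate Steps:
f = 42 (f = 6*7 = 42)
j(D, l) = -3/5 (j(D, l) = 42/(-70) = 42*(-1/70) = -3/5)
j(108, 58) - 1*(-1236) = -3/5 - 1*(-1236) = -3/5 + 1236 = 6177/5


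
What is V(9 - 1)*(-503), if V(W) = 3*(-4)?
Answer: 6036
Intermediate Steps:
V(W) = -12
V(9 - 1)*(-503) = -12*(-503) = 6036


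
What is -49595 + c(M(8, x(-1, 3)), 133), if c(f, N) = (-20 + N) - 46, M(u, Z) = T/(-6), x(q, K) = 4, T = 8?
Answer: -49528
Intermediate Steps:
M(u, Z) = -4/3 (M(u, Z) = 8/(-6) = 8*(-⅙) = -4/3)
c(f, N) = -66 + N
-49595 + c(M(8, x(-1, 3)), 133) = -49595 + (-66 + 133) = -49595 + 67 = -49528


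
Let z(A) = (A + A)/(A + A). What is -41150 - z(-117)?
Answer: -41151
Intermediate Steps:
z(A) = 1 (z(A) = (2*A)/((2*A)) = (2*A)*(1/(2*A)) = 1)
-41150 - z(-117) = -41150 - 1*1 = -41150 - 1 = -41151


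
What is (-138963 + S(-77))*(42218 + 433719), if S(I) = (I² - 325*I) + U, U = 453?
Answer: -51189879972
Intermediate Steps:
S(I) = 453 + I² - 325*I (S(I) = (I² - 325*I) + 453 = 453 + I² - 325*I)
(-138963 + S(-77))*(42218 + 433719) = (-138963 + (453 + (-77)² - 325*(-77)))*(42218 + 433719) = (-138963 + (453 + 5929 + 25025))*475937 = (-138963 + 31407)*475937 = -107556*475937 = -51189879972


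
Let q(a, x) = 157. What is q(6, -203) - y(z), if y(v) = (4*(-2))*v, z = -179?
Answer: -1275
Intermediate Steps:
y(v) = -8*v
q(6, -203) - y(z) = 157 - (-8)*(-179) = 157 - 1*1432 = 157 - 1432 = -1275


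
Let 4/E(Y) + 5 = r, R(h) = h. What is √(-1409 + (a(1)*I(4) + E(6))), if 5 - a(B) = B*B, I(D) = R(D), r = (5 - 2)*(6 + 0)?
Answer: I*√235365/13 ≈ 37.319*I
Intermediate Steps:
r = 18 (r = 3*6 = 18)
E(Y) = 4/13 (E(Y) = 4/(-5 + 18) = 4/13)
I(D) = D
a(B) = 5 - B² (a(B) = 5 - B*B = 5 - B²)
√(-1409 + (a(1)*I(4) + E(6))) = √(-1409 + ((5 - 1*1²)*4 + 4/13)) = √(-1409 + ((5 - 1*1)*4 + 4/13)) = √(-1409 + ((5 - 1)*4 + 4/13)) = √(-1409 + (4*4 + 4/13)) = √(-1409 + (16 + 4/13)) = √(-1409 + 212/13) = √(-18105/13) = I*√235365/13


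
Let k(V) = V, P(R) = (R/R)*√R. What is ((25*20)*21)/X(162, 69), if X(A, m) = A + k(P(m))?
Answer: 22680/349 - 140*√69/349 ≈ 61.654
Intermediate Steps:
P(R) = √R (P(R) = 1*√R = √R)
X(A, m) = A + √m
((25*20)*21)/X(162, 69) = ((25*20)*21)/(162 + √69) = (500*21)/(162 + √69) = 10500/(162 + √69)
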